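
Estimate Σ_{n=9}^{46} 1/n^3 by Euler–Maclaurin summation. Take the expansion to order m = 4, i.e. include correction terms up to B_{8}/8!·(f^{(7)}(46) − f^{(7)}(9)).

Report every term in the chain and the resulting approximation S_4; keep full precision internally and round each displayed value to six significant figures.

S_4 ≈ 0.00666545

The integral term ∫_9^46 1/x^3 dx = 0.00593654.
½[f(9) + f(46)] = ½[0.00137174 + 1.02737e-05] = 0.000691008.
Integral + boundary = 0.00662755.
k=1: B_{2}/(2)! × [f^{(1)}(46) − f^{(1)}(9)] = 1/12 × (-6.70023e-07 − (-0.000457247)) = 3.80481e-05.
Partial sum through k=1: 0.00666560.
k=2: B_{4}/(4)! × [f^{(3)}(46) − f^{(3)}(9)] = −1/720 × (-6.33292e-09 − (-0.000112901)) = -1.56798e-07.
Partial sum through k=2: 0.00666544.
k=3: B_{6}/(6)! × [f^{(5)}(46) − f^{(5)}(9)] = 1/30240 × (-1.25701e-10 − (-5.85410e-05)) = 1.93588e-09.
Partial sum through k=3: 0.00666545.
k=4: B_{8}/(8)! × [f^{(7)}(46) − f^{(7)}(9)] = −1/1209600 × (-4.27715e-12 − (-5.20365e-05)) = -4.30196e-11.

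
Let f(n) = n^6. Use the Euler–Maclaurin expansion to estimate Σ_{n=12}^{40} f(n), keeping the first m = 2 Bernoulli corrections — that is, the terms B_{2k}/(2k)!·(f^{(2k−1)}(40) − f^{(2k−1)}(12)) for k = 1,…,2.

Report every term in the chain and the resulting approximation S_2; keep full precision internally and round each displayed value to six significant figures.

S_2 ≈ 2.55012e+10

The integral term ∫_12^40 x^6 dx = 2.34006e+10.
Endpoint term: (f(12) + f(40))/2 = (2.98598e+06 + 4.09600e+09)/2 = 2.04949e+09.
So far: 2.54501e+10.
Order-1 term: 1/12 · (6.14400e+08 − 1.49299e+06) = 5.10756e+07.
After k=1: 2.55012e+10.
Order-2 term: −1/720 · (7.68000e+06 − 207360) = -10378.7.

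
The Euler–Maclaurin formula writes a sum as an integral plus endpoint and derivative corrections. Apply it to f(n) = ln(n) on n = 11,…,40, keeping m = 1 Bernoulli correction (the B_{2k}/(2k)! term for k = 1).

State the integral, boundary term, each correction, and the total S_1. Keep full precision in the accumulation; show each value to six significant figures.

S_1 ≈ 95.2162

Integral: ∫_11^40 ln(x) dx = 92.1783.
Endpoint term: (f(11) + f(40))/2 = (2.39790 + 3.68888)/2 = 3.04339.
Integral + boundary = 95.2217.
Order-1 term: 1/12 · (0.0250000 − 0.0909091) = -0.00549242.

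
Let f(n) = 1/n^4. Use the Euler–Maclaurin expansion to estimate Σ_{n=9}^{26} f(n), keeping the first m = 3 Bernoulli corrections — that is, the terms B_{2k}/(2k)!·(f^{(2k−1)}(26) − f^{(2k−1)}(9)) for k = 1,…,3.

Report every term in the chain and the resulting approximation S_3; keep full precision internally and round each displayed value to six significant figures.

S_3 ≈ 0.000521167

∫_9^26 1/x^4 dx evaluates to 0.000438282.
½[f(9) + f(26)] = ½[0.000152416 + 2.18830e-06] = 7.73020e-05.
So far: 0.000515584.
Correction k=1: B_{2}/2! · (f^{(1)}(26) − f^{(1)}(9)) = 1/12 · (-3.36661e-07 − (-6.77404e-05)) = 5.61697e-06.
Running total after k=1: 0.000521201.
Correction k=2: B_{4}/4! · (f^{(3)}(26) − f^{(3)}(9)) = −1/720 · (-1.49406e-08 − (-2.50890e-05)) = -3.48251e-08.
Running total after k=2: 0.000521166.
Correction k=3: B_{6}/6! · (f^{(5)}(26) − f^{(5)}(9)) = 1/30240 · (-1.23768e-09 − (-1.73455e-05)) = 5.73553e-10.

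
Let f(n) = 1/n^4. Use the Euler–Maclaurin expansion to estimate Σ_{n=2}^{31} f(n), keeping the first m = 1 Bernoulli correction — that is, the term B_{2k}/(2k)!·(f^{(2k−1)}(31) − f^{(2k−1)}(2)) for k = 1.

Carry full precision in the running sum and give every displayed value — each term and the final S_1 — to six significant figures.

S_1 ≈ 0.0833227

Integral: ∫_2^31 1/x^4 dx = 0.0416555.
Boundary: ½(f(2) + f(31)) = ½(0.0625000 + 1.08281e-06) = 0.0312505.
Running total after boundary: 0.0729060.
Correction k=1: B_{2}/2! · (f^{(1)}(31) − f^{(1)}(2)) = 1/12 · (-1.39718e-07 − (-0.125000)) = 0.0104167.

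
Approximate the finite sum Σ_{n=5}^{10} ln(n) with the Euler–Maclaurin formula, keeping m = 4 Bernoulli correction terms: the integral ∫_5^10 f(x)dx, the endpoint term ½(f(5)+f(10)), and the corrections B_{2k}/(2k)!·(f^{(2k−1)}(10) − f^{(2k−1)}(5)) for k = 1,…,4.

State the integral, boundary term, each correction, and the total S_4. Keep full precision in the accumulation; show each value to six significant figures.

S_4 ≈ 11.9264

The integral term ∫_5^10 ln(x) dx = 9.97866.
Boundary: ½(f(5) + f(10)) = ½(1.60944 + 2.30259) = 1.95601.
Running total after boundary: 11.9347.
k=1: B_{2}/(2)! × [f^{(1)}(10) − f^{(1)}(5)] = 1/12 × (0.100000 − 0.200000) = -0.00833333.
Partial sum through k=1: 11.9263.
k=2: B_{4}/(4)! × [f^{(3)}(10) − f^{(3)}(5)] = −1/720 × (0.00200000 − 0.0160000) = 1.94444e-05.
Partial sum through k=2: 11.9264.
k=3: B_{6}/(6)! × [f^{(5)}(10) − f^{(5)}(5)] = 1/30240 × (0.000240000 − 0.00768000) = -2.46032e-07.
Partial sum through k=3: 11.9264.
k=4: B_{8}/(8)! × [f^{(7)}(10) − f^{(7)}(5)] = −1/1209600 × (7.20000e-05 − 0.00921600) = 7.55952e-09.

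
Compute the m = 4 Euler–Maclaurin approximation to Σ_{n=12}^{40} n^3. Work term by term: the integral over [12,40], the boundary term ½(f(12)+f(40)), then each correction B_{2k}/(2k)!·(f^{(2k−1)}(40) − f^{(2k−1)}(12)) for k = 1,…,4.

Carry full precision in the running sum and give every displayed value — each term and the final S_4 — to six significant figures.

Integral: ∫_12^40 x^3 dx = 634816.
Endpoint term: (f(12) + f(40))/2 = (1728.00 + 64000.0)/2 = 32864.0.
So far: 667680.
Order-1 term: 1/12 · (4800.00 − 432.000) = 364.000.
After k=1: 668044.
Order-2 term: −1/720 · (6.00000 − 6.00000) = 0.00000.
After k=2: 668044.
Order-3 term: 1/30240 · (0.00000 − 0.00000) = 0.00000.
After k=3: 668044.
Order-4 term: −1/1209600 · (0.00000 − 0.00000) = 0.00000.

S_4 ≈ 668044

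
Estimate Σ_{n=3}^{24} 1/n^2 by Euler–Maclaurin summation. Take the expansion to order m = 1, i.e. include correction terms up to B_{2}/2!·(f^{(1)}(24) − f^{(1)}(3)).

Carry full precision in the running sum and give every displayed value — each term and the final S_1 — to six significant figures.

The integral term ∫_3^24 1/x^2 dx = 0.291667.
½[f(3) + f(24)] = ½[0.111111 + 0.00173611] = 0.0564236.
Running total after boundary: 0.348090.
k=1: B_{2}/(2)! × [f^{(1)}(24) − f^{(1)}(3)] = 1/12 × (-0.000144676 − (-0.0740741)) = 0.00616078.

S_1 ≈ 0.354251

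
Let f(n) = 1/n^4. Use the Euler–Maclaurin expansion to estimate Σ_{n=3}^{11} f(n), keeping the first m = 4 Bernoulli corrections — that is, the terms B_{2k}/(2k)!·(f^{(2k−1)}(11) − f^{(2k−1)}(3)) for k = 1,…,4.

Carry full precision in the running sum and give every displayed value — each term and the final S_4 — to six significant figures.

S_4 ≈ 0.0196042

The integral term ∫_3^11 1/x^4 dx = 0.0120952.
Boundary: ½(f(3) + f(11)) = ½(0.0123457 + 6.83013e-05) = 0.00620699.
Integral + boundary = 0.0183022.
k=1: B_{2}/(2)! × [f^{(1)}(11) − f^{(1)}(3)] = 1/12 × (-2.48369e-05 − (-0.0164609)) = 0.00136967.
Partial sum through k=1: 0.0196719.
k=2: B_{4}/(4)! × [f^{(3)}(11) − f^{(3)}(3)] = −1/720 × (-6.15790e-06 − (-0.0548697)) = -7.61993e-05.
Partial sum through k=2: 0.0195957.
k=3: B_{6}/(6)! × [f^{(5)}(11) − f^{(5)}(3)] = 1/30240 × (-2.84994e-06 − (-0.341411)) = 1.12900e-05.
Partial sum through k=3: 0.0196070.
k=4: B_{8}/(8)! × [f^{(7)}(11) − f^{(7)}(3)] = −1/1209600 × (-2.11979e-06 − (-3.41411)) = -2.82251e-06.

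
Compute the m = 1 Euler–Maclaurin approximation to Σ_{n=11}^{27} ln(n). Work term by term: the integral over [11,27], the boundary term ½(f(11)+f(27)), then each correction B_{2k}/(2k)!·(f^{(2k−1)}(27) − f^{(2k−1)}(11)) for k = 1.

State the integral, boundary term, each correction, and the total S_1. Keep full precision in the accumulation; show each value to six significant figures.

Integral: ∫_11^27 ln(x) dx = 46.6107.
Boundary: ½(f(11) + f(27)) = ½(2.39790 + 3.29584) = 2.84687.
Running total after boundary: 49.4576.
k=1: B_{2}/(2)! × [f^{(1)}(27) − f^{(1)}(11)] = 1/12 × (0.0370370 − 0.0909091) = -0.00448934.

S_1 ≈ 49.4531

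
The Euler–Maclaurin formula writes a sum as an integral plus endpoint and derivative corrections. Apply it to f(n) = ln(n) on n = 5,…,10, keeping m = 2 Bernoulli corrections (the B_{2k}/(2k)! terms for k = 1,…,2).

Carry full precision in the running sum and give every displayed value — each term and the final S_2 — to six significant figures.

S_2 ≈ 11.9264

∫_5^10 ln(x) dx evaluates to 9.97866.
Boundary: ½(f(5) + f(10)) = ½(1.60944 + 2.30259) = 1.95601.
Running total after boundary: 11.9347.
Order-1 term: 1/12 · (0.100000 − 0.200000) = -0.00833333.
After k=1: 11.9263.
Order-2 term: −1/720 · (0.00200000 − 0.0160000) = 1.94444e-05.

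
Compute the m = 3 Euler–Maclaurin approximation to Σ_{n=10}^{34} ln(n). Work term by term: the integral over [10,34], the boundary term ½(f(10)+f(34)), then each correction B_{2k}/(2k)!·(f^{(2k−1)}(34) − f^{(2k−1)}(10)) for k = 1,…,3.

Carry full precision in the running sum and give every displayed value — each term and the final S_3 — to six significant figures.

S_3 ≈ 75.7790

∫_10^34 ln(x) dx evaluates to 72.8704.
Endpoint term: (f(10) + f(34))/2 = (2.30259 + 3.52636)/2 = 2.91447.
Running total after boundary: 75.7849.
k=1: B_{2}/(2)! × [f^{(1)}(34) − f^{(1)}(10)] = 1/12 × (0.0294118 − 0.100000) = -0.00588235.
Running total after k=1: 75.7790.
k=2: B_{4}/(4)! × [f^{(3)}(34) − f^{(3)}(10)] = −1/720 × (5.08854e-05 − 0.00200000) = 2.70710e-06.
Running total after k=2: 75.7790.
k=3: B_{6}/(6)! × [f^{(5)}(34) − f^{(5)}(10)] = 1/30240 × (5.28222e-07 − 0.000240000) = -7.91904e-09.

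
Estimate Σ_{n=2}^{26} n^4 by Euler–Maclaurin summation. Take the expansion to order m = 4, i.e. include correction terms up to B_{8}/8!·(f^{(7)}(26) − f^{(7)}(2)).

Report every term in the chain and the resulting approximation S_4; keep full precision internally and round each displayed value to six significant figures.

∫_2^26 x^4 dx evaluates to 2.37627e+06.
Boundary: ½(f(2) + f(26)) = ½(16.0000 + 456976) = 228496.
So far: 2.60476e+06.
k=1: B_{2}/(2)! × [f^{(1)}(26) − f^{(1)}(2)] = 1/12 × (70304.0 − 32.0000) = 5856.00.
After k=1: 2.61062e+06.
k=2: B_{4}/(4)! × [f^{(3)}(26) − f^{(3)}(2)] = −1/720 × (624.000 − 48.0000) = -0.800000.
After k=2: 2.61062e+06.
k=3: B_{6}/(6)! × [f^{(5)}(26) − f^{(5)}(2)] = 1/30240 × (0.00000 − 0.00000) = 0.00000.
After k=3: 2.61062e+06.
k=4: B_{8}/(8)! × [f^{(7)}(26) − f^{(7)}(2)] = −1/1209600 × (0.00000 − 0.00000) = 0.00000.

S_4 ≈ 2.61062e+06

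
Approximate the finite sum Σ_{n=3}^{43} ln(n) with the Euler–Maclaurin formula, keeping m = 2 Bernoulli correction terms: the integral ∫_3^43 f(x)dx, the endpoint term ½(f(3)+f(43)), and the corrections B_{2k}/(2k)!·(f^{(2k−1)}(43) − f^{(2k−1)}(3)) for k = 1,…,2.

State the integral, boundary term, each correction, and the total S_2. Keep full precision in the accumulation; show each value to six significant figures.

S_2 ≈ 120.840

Integral: ∫_3^43 ln(x) dx = 118.436.
Boundary: ½(f(3) + f(43)) = ½(1.09861 + 3.76120) = 2.42991.
Integral + boundary = 120.866.
Order-1 term: 1/12 · (0.0232558 − 0.333333) = -0.0258398.
After k=1: 120.840.
Order-2 term: −1/720 · (2.51550e-05 − 0.0740741) = 0.000102846.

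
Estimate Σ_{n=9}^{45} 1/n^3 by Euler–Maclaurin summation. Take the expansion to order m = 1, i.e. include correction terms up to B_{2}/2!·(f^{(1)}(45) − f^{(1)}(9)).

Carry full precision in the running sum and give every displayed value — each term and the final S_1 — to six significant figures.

S_1 ≈ 0.00665533

The integral term ∫_9^45 1/x^3 dx = 0.00592593.
½[f(9) + f(45)] = ½[0.00137174 + 1.09739e-05] = 0.000691358.
Integral + boundary = 0.00661728.
Correction k=1: B_{2}/2! · (f^{(1)}(45) − f^{(1)}(9)) = 1/12 · (-7.31596e-07 − (-0.000457247)) = 3.80430e-05.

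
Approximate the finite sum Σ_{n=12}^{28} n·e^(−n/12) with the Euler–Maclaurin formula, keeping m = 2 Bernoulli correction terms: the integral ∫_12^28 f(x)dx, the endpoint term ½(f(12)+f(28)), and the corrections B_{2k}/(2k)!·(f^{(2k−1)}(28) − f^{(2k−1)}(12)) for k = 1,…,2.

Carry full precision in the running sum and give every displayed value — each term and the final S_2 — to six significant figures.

S_2 ≈ 62.9569

∫_12^28 x·e^(−x/12) dx evaluates to 59.4027.
½[f(12) + f(28)] = ½[4.41455 + 2.71522] = 3.56488.
Running total after boundary: 62.9676.
k=1: B_{2}/(2)! × [f^{(1)}(28) − f^{(1)}(12)] = 1/12 × (-0.129296 − 0.00000) = -0.0107747.
Running total after k=1: 62.9568.
k=2: B_{4}/(4)! × [f^{(3)}(28) − f^{(3)}(12)] = −1/720 × (0.000448944 − 0.00510944) = 6.47291e-06.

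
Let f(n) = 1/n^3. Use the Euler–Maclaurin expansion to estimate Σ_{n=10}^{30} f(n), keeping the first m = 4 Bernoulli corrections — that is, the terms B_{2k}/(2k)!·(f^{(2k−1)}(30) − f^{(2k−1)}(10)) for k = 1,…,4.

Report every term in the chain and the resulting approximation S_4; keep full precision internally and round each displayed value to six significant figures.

The integral term ∫_10^30 1/x^3 dx = 0.00444444.
Boundary: ½(f(10) + f(30)) = ½(0.00100000 + 3.70370e-05) = 0.000518519.
Integral + boundary = 0.00496296.
Correction k=1: B_{2}/2! · (f^{(1)}(30) − f^{(1)}(10)) = 1/12 · (-3.70370e-06 − (-0.000300000)) = 2.46914e-05.
After k=1: 0.00498765.
Correction k=2: B_{4}/4! · (f^{(3)}(30) − f^{(3)}(10)) = −1/720 · (-8.23045e-08 − (-6.00000e-05)) = -8.32190e-08.
After k=2: 0.00498757.
Correction k=3: B_{6}/6! · (f^{(5)}(30) − f^{(5)}(10)) = 1/30240 · (-3.84088e-09 − (-2.52000e-05)) = 8.33206e-10.
After k=3: 0.00498757.
Correction k=4: B_{8}/8! · (f^{(7)}(30) − f^{(7)}(10)) = −1/1209600 · (-3.07270e-10 − (-1.81440e-05)) = -1.49997e-11.

S_4 ≈ 0.00498757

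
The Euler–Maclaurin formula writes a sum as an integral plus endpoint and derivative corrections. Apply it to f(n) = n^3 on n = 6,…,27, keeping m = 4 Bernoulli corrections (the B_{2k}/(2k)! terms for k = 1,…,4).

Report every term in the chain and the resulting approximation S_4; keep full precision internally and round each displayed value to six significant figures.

S_4 ≈ 142659

The integral term ∫_6^27 x^3 dx = 132536.
Endpoint term: (f(6) + f(27))/2 = (216.000 + 19683.0)/2 = 9949.50.
Integral + boundary = 142486.
Correction k=1: B_{2}/2! · (f^{(1)}(27) − f^{(1)}(6)) = 1/12 · (2187.00 − 108.000) = 173.250.
Partial sum through k=1: 142659.
Correction k=2: B_{4}/4! · (f^{(3)}(27) − f^{(3)}(6)) = −1/720 · (6.00000 − 6.00000) = 0.00000.
Partial sum through k=2: 142659.
Correction k=3: B_{6}/6! · (f^{(5)}(27) − f^{(5)}(6)) = 1/30240 · (0.00000 − 0.00000) = 0.00000.
Partial sum through k=3: 142659.
Correction k=4: B_{8}/8! · (f^{(7)}(27) − f^{(7)}(6)) = −1/1209600 · (0.00000 − 0.00000) = 0.00000.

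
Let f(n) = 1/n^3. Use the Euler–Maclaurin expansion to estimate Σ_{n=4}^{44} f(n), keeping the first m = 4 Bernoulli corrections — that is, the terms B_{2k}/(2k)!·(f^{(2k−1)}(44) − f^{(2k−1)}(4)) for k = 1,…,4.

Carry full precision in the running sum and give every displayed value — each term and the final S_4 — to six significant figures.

∫_4^44 1/x^3 dx evaluates to 0.0309917.
Endpoint term: (f(4) + f(44))/2 = (0.0156250 + 1.17393e-05)/2 = 0.00781837.
Integral + boundary = 0.0388101.
Order-1 term: 1/12 · (-8.00406e-07 − (-0.0117188)) = 0.000976496.
Partial sum through k=1: 0.0397866.
Order-2 term: −1/720 · (-8.26866e-09 − (-0.0146484)) = -2.03450e-05.
Partial sum through k=2: 0.0397663.
Order-3 term: 1/30240 · (-1.79382e-10 − (-0.0384521)) = 1.27157e-06.
Partial sum through k=3: 0.0397675.
Order-4 term: −1/1209600 · (-6.67124e-12 − (-0.173035)) = -1.43051e-07.

S_4 ≈ 0.0397674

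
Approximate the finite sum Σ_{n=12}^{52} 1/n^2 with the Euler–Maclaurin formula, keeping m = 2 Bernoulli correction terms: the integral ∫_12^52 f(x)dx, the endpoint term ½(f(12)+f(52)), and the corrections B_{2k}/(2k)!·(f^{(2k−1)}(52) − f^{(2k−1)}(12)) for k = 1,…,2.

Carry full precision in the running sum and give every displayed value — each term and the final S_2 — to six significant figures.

Integral: ∫_12^52 1/x^2 dx = 0.0641026.
½[f(12) + f(52)] = ½[0.00694444 + 0.000369822] = 0.00365713.
Running total after boundary: 0.0677597.
k=1: B_{2}/(2)! × [f^{(1)}(52) − f^{(1)}(12)] = 1/12 × (-1.42239e-05 − (-0.00115741)) = 9.52653e-05.
After k=1: 0.0678550.
k=2: B_{4}/(4)! × [f^{(3)}(52) − f^{(3)}(12)] = −1/720 × (-6.31240e-08 − (-9.64506e-05)) = -1.33872e-07.

S_2 ≈ 0.0678548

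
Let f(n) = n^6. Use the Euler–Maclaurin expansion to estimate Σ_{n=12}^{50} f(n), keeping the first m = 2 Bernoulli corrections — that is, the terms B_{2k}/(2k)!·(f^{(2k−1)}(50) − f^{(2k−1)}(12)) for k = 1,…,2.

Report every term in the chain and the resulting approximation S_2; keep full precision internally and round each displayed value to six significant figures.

S_2 ≈ 1.19572e+11

Integral: ∫_12^50 x^6 dx = 1.11602e+11.
Endpoint term: (f(12) + f(50))/2 = (2.98598e+06 + 1.56250e+10)/2 = 7.81399e+09.
So far: 1.19416e+11.
k=1: B_{2}/(2)! × [f^{(1)}(50) − f^{(1)}(12)] = 1/12 × (1.87500e+09 − 1.49299e+06) = 1.56126e+08.
After k=1: 1.19572e+11.
k=2: B_{4}/(4)! × [f^{(3)}(50) − f^{(3)}(12)] = −1/720 × (1.50000e+07 − 207360) = -20545.3.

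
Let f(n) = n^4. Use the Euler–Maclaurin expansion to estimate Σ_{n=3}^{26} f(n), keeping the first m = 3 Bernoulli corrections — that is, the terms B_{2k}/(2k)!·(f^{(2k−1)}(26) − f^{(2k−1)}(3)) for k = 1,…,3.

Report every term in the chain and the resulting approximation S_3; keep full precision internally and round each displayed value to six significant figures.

The integral term ∫_3^26 x^4 dx = 2.37623e+06.
Boundary: ½(f(3) + f(26)) = ½(81.0000 + 456976) = 228528.
Integral + boundary = 2.60476e+06.
Correction k=1: B_{2}/2! · (f^{(1)}(26) − f^{(1)}(3)) = 1/12 · (70304.0 − 108.000) = 5849.67.
Running total after k=1: 2.61060e+06.
Correction k=2: B_{4}/4! · (f^{(3)}(26) − f^{(3)}(3)) = −1/720 · (624.000 − 72.0000) = -0.766667.
Running total after k=2: 2.61060e+06.
Correction k=3: B_{6}/6! · (f^{(5)}(26) − f^{(5)}(3)) = 1/30240 · (0.00000 − 0.00000) = 0.00000.

S_3 ≈ 2.61060e+06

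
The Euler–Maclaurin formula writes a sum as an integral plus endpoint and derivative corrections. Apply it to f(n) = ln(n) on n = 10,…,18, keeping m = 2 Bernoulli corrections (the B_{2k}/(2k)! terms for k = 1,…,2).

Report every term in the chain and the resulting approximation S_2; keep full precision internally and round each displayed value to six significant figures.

Integral: ∫_10^18 ln(x) dx = 21.0008.
½[f(10) + f(18)] = ½[2.30259 + 2.89037] = 2.59648.
So far: 23.5973.
k=1: B_{2}/(2)! × [f^{(1)}(18) − f^{(1)}(10)] = 1/12 × (0.0555556 − 0.100000) = -0.00370370.
Running total after k=1: 23.5936.
k=2: B_{4}/(4)! × [f^{(3)}(18) − f^{(3)}(10)] = −1/720 × (0.000342936 − 0.00200000) = 2.30148e-06.

S_2 ≈ 23.5936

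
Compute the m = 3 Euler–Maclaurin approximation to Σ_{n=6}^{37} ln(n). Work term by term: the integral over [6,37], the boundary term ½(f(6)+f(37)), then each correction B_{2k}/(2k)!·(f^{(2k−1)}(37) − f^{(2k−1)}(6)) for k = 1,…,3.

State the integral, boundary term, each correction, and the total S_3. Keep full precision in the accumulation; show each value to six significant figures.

∫_6^37 ln(x) dx evaluates to 91.8534.
Boundary: ½(f(6) + f(37)) = ½(1.79176 + 3.61092) = 2.70134.
So far: 94.5547.
Correction k=1: B_{2}/2! · (f^{(1)}(37) − f^{(1)}(6)) = 1/12 · (0.0270270 − 0.166667) = -0.0116366.
Running total after k=1: 94.5431.
Correction k=2: B_{4}/4! · (f^{(3)}(37) − f^{(3)}(6)) = −1/720 · (3.94843e-05 − 0.00925926) = 1.28052e-05.
Running total after k=2: 94.5431.
Correction k=3: B_{6}/6! · (f^{(5)}(37) − f^{(5)}(6)) = 1/30240 · (3.46101e-07 − 0.00308642) = -1.02053e-07.

S_3 ≈ 94.5431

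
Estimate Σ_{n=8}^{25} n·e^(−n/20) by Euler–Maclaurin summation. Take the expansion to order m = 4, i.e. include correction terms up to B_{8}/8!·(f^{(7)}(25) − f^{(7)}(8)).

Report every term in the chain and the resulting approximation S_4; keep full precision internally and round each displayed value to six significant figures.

The integral term ∫_8^25 x·e^(−x/20) dx = 117.525.
Endpoint term: (f(8) + f(25))/2 = (5.36256 + 7.16262)/2 = 6.26259.
Integral + boundary = 123.787.
Order-1 term: 1/12 · (-0.0716262 − 0.402192) = -0.0394849.
After k=1: 123.748.
Order-2 term: −1/720 · (0.00125346 − 0.00435708) = 4.31059e-06.
After k=2: 123.748.
Order-3 term: 1/30240 · (6.71496e-06 − 1.92717e-05) = -4.15236e-10.
After k=3: 123.748.
Order-4 term: −1/1209600 · (2.57407e-08 − 6.91268e-08) = 3.58681e-14.

S_4 ≈ 123.748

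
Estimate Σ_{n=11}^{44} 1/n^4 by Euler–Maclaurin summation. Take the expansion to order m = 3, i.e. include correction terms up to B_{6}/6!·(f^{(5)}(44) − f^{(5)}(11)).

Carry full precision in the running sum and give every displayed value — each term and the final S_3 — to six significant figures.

S_3 ≈ 0.000282869

∫_11^44 1/x^4 dx evaluates to 0.000246525.
Boundary: ½(f(11) + f(44)) = ½(6.83013e-05 + 2.66802e-07) = 3.42841e-05.
Running total after boundary: 0.000280809.
Correction k=1: B_{2}/2! · (f^{(1)}(44) − f^{(1)}(11)) = 1/12 · (-2.42547e-08 − (-2.48369e-05)) = 2.06772e-06.
Partial sum through k=1: 0.000282877.
Correction k=2: B_{4}/4! · (f^{(3)}(44) − f^{(3)}(11)) = −1/720 · (-3.75848e-10 − (-6.15790e-06)) = -8.55211e-09.
Partial sum through k=2: 0.000282868.
Correction k=3: B_{6}/6! · (f^{(5)}(44) − f^{(5)}(11)) = 1/30240 · (-1.08716e-11 − (-2.84994e-06)) = 9.42436e-11.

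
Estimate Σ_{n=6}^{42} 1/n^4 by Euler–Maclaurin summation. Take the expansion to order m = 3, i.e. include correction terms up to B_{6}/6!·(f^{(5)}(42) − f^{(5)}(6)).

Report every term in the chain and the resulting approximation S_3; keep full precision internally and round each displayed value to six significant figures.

S_3 ≈ 0.00196696

Integral: ∫_6^42 1/x^4 dx = 0.00153871.
½[f(6) + f(42)] = ½[0.000771605 + 3.21368e-07] = 0.000385963.
Running total after boundary: 0.00192467.
Order-1 term: 1/12 · (-3.06065e-08 − (-0.000514403)) = 4.28644e-05.
Partial sum through k=1: 0.00196754.
Order-2 term: −1/720 · (-5.20519e-10 − (-0.000428669)) = -5.95373e-07.
Partial sum through k=2: 0.00196694.
Order-3 term: 1/30240 · (-1.65244e-11 − (-0.000666819)) = 2.20509e-08.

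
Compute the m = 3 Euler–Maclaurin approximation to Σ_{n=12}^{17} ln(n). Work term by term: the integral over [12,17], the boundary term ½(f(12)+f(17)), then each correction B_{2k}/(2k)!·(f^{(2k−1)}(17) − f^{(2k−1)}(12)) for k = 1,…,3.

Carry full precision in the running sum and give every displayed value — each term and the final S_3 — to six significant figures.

S_3 ≈ 16.0028

Integral: ∫_12^17 ln(x) dx = 13.3457.
Endpoint term: (f(12) + f(17))/2 = (2.48491 + 2.83321)/2 = 2.65906.
Running total after boundary: 16.0048.
k=1: B_{2}/(2)! × [f^{(1)}(17) − f^{(1)}(12)] = 1/12 × (0.0588235 − 0.0833333) = -0.00204248.
Partial sum through k=1: 16.0028.
k=2: B_{4}/(4)! × [f^{(3)}(17) − f^{(3)}(12)] = −1/720 × (0.000407083 − 0.00115741) = 1.04212e-06.
Partial sum through k=2: 16.0028.
k=3: B_{6}/(6)! × [f^{(5)}(17) − f^{(5)}(12)] = 1/30240 × (1.69031e-05 − 9.64506e-05) = -2.63054e-09.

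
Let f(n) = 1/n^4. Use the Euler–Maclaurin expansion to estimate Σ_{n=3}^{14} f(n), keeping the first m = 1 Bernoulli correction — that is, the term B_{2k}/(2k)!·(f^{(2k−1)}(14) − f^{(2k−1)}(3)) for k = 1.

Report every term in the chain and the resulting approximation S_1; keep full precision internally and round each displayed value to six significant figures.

S_1 ≈ 0.0197812

∫_3^14 1/x^4 dx evaluates to 0.0122242.
Endpoint term: (f(3) + f(14))/2 = (0.0123457 + 2.60308e-05)/2 = 0.00618585.
Running total after boundary: 0.0184101.
k=1: B_{2}/(2)! × [f^{(1)}(14) − f^{(1)}(3)] = 1/12 × (-7.43738e-06 − (-0.0164609)) = 0.00137112.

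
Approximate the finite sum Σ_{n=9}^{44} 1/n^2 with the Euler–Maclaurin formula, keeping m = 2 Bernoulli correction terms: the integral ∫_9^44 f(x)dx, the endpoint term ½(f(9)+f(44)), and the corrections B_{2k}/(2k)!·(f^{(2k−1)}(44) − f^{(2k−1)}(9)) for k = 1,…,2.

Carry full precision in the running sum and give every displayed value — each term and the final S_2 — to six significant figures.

∫_9^44 1/x^2 dx evaluates to 0.0883838.
Endpoint term: (f(9) + f(44))/2 = (0.0123457 + 0.000516529)/2 = 0.00643110.
So far: 0.0948149.
Order-1 term: 1/12 · (-2.34786e-05 − (-0.00274348)) = 0.000226667.
After k=1: 0.0950416.
Order-2 term: −1/720 · (-1.45528e-07 − (-0.000406442)) = -5.64301e-07.

S_2 ≈ 0.0950410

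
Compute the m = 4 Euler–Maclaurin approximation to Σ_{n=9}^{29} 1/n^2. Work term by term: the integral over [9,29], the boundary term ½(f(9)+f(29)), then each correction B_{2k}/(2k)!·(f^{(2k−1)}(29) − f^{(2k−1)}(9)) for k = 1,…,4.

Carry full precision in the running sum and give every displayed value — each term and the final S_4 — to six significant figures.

S_4 ≈ 0.0836170

The integral term ∫_9^29 1/x^2 dx = 0.0766284.
½[f(9) + f(29)] = ½[0.0123457 + 0.00118906] = 0.00676737.
Running total after boundary: 0.0833957.
k=1: B_{2}/(2)! × [f^{(1)}(29) − f^{(1)}(9)] = 1/12 × (-8.20042e-05 − (-0.00274348)) = 0.000221790.
Partial sum through k=1: 0.0836175.
k=2: B_{4}/(4)! × [f^{(3)}(29) − f^{(3)}(9)] = −1/720 × (-1.17010e-06 − (-0.000406442)) = -5.62878e-07.
Partial sum through k=2: 0.0836169.
k=3: B_{6}/(6)! × [f^{(5)}(29) − f^{(5)}(9)] = 1/30240 × (-4.17394e-08 − (-0.000150534)) = 4.97660e-09.
Partial sum through k=3: 0.0836170.
k=4: B_{8}/(8)! × [f^{(7)}(29) − f^{(7)}(9)] = −1/1209600 × (-2.77932e-09 − (-0.000104073)) = -8.60369e-11.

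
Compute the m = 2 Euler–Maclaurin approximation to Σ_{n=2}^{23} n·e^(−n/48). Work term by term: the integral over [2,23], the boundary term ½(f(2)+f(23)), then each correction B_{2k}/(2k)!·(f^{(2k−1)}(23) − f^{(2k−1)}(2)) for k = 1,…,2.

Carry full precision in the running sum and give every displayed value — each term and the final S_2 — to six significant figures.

S_2 ≈ 199.514

Integral: ∫_2^23 x·e^(−x/48) dx = 191.483.
Endpoint term: (f(2) + f(23))/2 = (1.91838 + 14.2439)/2 = 8.08113.
Running total after boundary: 199.564.
k=1: B_{2}/(2)! × [f^{(1)}(23) − f^{(1)}(2)] = 1/12 × (0.322552 − 0.919223) = -0.0497226.
Partial sum through k=1: 199.514.
k=2: B_{4}/(4)! × [f^{(3)}(23) − f^{(3)}(2)] = −1/720 × (0.000677583 − 0.00123160) = 7.69466e-07.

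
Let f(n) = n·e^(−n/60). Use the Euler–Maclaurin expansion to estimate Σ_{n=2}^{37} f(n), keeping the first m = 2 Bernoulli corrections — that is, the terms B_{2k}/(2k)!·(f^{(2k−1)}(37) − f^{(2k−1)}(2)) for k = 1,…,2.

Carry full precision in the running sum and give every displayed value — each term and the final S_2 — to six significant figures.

S_2 ≈ 467.645

The integral term ∫_2^37 x·e^(−x/60) dx = 456.754.
½[f(2) + f(37)] = ½[1.93443 + 19.9704] = 10.9524.
So far: 467.706.
Order-1 term: 1/12 · (0.206901 − 0.934976) = -0.0606729.
Running total after k=1: 467.645.
Order-2 term: −1/720 · (0.000357328 − 0.000797058) = 6.10735e-07.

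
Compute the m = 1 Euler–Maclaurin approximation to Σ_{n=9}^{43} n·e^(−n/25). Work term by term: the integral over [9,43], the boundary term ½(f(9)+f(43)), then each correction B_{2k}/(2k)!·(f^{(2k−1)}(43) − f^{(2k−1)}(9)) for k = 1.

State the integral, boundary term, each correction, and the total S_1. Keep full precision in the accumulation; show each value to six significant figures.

S_1 ≈ 295.554

The integral term ∫_9^43 x·e^(−x/25) dx = 288.612.
Boundary: ½(f(9) + f(43)) = ½(6.27909 + 7.69984) = 6.98947.
Integral + boundary = 295.602.
Correction k=1: B_{2}/2! · (f^{(1)}(43) − f^{(1)}(9)) = 1/12 · (-0.128928 − 0.446513) = -0.0479534.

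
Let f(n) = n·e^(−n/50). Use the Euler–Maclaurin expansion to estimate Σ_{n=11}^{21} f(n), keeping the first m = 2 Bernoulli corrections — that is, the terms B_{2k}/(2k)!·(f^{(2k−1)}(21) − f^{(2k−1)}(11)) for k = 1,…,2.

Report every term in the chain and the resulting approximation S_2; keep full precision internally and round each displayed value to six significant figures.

The integral term ∫_11^21 x·e^(−x/50) dx = 115.166.
½[f(11) + f(21)] = ½[8.82771 + 13.7980] = 11.3128.
Running total after boundary: 126.479.
Order-1 term: 1/12 · (0.381087 − 0.625965) = -0.0204065.
Running total after k=1: 126.459.
Order-2 term: −1/720 · (0.000678072 − 0.000892401) = 2.97679e-07.

S_2 ≈ 126.459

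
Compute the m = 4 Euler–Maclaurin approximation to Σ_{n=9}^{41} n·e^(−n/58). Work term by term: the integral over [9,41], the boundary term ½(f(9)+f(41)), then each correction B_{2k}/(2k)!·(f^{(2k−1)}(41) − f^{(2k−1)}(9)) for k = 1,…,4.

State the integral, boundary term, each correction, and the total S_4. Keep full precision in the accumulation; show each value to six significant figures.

The integral term ∫_9^41 x·e^(−x/58) dx = 495.660.
½[f(9) + f(41)] = ½[7.70641 + 20.2201] = 13.9632.
Running total after boundary: 509.623.
Order-1 term: 1/12 · (0.144551 − 0.723398) = -0.0482373.
Running total after k=1: 509.575.
Order-2 term: −1/720 · (0.000336176 − 0.000724118) = 5.38809e-07.
Running total after k=2: 509.575.
Order-3 term: 1/30240 · (1.87093e-07 − 3.66586e-07) = -5.93561e-12.
Running total after k=3: 509.575.
Order-4 term: −1/1209600 · (8.15259e-11 − 1.53959e-10) = 5.98815e-17.

S_4 ≈ 509.575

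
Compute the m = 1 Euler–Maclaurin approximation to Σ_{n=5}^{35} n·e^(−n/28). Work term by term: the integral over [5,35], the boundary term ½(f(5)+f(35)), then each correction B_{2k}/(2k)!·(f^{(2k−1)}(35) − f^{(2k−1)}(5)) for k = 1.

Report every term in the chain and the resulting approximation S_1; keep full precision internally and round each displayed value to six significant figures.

S_1 ≈ 274.540

Integral: ∫_5^35 x·e^(−x/28) dx = 267.499.
½[f(5) + f(35)] = ½[4.18232 + 10.0277] = 7.10499.
Integral + boundary = 274.604.
k=1: B_{2}/(2)! × [f^{(1)}(35) − f^{(1)}(5)] = 1/12 × (-0.0716262 − 0.687096) = -0.0632268.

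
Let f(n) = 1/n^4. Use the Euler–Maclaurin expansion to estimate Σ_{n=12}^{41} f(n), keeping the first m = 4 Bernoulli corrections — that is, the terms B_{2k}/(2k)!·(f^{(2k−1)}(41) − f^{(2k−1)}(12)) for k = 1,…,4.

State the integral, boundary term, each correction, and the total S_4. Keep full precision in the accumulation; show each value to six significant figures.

The integral term ∫_12^41 1/x^4 dx = 0.000188065.
Boundary: ½(f(12) + f(41)) = ½(4.82253e-05 + 3.53887e-07) = 2.42896e-05.
So far: 0.000212354.
Correction k=1: B_{2}/2! · (f^{(1)}(41) − f^{(1)}(12)) = 1/12 · (-3.45256e-08 − (-1.60751e-05)) = 1.33671e-06.
After k=1: 0.000213691.
Correction k=2: B_{4}/4! · (f^{(3)}(41) − f^{(3)}(12)) = −1/720 · (-6.16161e-10 − (-3.34898e-06)) = -4.65051e-09.
After k=2: 0.000213686.
Correction k=3: B_{6}/6! · (f^{(5)}(41) − f^{(5)}(12)) = 1/30240 · (-2.05265e-11 − (-1.30238e-06)) = 4.30675e-11.
After k=3: 0.000213686.
Correction k=4: B_{8}/8! · (f^{(7)}(41) − f^{(7)}(12)) = −1/1209600 · (-1.09898e-12 − (-8.13988e-07)) = -6.72939e-13.

S_4 ≈ 0.000213686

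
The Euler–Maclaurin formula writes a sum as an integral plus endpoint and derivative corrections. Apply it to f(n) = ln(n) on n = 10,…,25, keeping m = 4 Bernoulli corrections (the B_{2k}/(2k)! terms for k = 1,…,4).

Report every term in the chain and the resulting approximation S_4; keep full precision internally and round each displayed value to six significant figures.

S_4 ≈ 45.2018

Integral: ∫_10^25 ln(x) dx = 42.4460.
½[f(10) + f(25)] = ½[2.30259 + 3.21888] = 2.76073.
So far: 45.2068.
Order-1 term: 1/12 · (0.0400000 − 0.100000) = -0.00500000.
After k=1: 45.2018.
Order-2 term: −1/720 · (0.000128000 − 0.00200000) = 2.60000e-06.
After k=2: 45.2018.
Order-3 term: 1/30240 · (2.45760e-06 − 0.000240000) = -7.85524e-09.
After k=3: 45.2018.
Order-4 term: −1/1209600 · (1.17965e-07 − 7.20000e-05) = 5.94263e-11.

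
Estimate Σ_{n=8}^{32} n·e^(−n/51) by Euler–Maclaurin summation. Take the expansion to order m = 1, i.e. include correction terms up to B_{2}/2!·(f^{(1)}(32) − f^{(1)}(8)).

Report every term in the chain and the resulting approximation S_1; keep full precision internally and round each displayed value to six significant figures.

Integral: ∫_8^32 x·e^(−x/51) dx = 311.942.
Endpoint term: (f(8) + f(32))/2 = (6.83857 + 17.0864)/2 = 11.9625.
Integral + boundary = 323.905.
Order-1 term: 1/12 · (0.198923 − 0.720732) = -0.0434841.

S_1 ≈ 323.861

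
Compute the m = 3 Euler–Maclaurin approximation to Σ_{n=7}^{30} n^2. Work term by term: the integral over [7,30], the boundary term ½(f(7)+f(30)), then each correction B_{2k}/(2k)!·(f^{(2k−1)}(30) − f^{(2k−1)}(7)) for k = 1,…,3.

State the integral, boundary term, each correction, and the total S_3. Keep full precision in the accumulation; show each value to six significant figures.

Integral: ∫_7^30 x^2 dx = 8885.67.
Endpoint term: (f(7) + f(30))/2 = (49.0000 + 900.000)/2 = 474.500.
Running total after boundary: 9360.17.
Correction k=1: B_{2}/2! · (f^{(1)}(30) − f^{(1)}(7)) = 1/12 · (60.0000 − 14.0000) = 3.83333.
Partial sum through k=1: 9364.00.
Correction k=2: B_{4}/4! · (f^{(3)}(30) − f^{(3)}(7)) = −1/720 · (0.00000 − 0.00000) = 0.00000.
Partial sum through k=2: 9364.00.
Correction k=3: B_{6}/6! · (f^{(5)}(30) − f^{(5)}(7)) = 1/30240 · (0.00000 − 0.00000) = 0.00000.

S_3 ≈ 9364.00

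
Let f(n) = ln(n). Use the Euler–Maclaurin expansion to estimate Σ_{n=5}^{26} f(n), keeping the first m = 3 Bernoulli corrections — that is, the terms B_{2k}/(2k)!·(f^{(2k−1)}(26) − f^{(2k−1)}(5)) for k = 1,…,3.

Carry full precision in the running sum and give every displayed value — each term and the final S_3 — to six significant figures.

S_3 ≈ 58.0836

Integral: ∫_5^26 ln(x) dx = 55.6633.
Boundary: ½(f(5) + f(26)) = ½(1.60944 + 3.25810) = 2.43377.
So far: 58.0971.
Correction k=1: B_{2}/2! · (f^{(1)}(26) − f^{(1)}(5)) = 1/12 · (0.0384615 − 0.200000) = -0.0134615.
Partial sum through k=1: 58.0836.
Correction k=2: B_{4}/4! · (f^{(3)}(26) − f^{(3)}(5)) = −1/720 · (0.000113792 − 0.0160000) = 2.20642e-05.
Partial sum through k=2: 58.0836.
Correction k=3: B_{6}/6! · (f^{(5)}(26) − f^{(5)}(5)) = 1/30240 · (2.01997e-06 − 0.00768000) = -2.53901e-07.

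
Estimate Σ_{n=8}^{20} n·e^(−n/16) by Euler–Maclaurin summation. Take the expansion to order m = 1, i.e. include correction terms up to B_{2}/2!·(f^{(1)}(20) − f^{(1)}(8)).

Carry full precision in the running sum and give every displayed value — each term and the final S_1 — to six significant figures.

The integral term ∫_8^20 x·e^(−x/16) dx = 67.8810.
Endpoint term: (f(8) + f(20))/2 = (4.85225 + 5.73010)/2 = 5.29117.
Integral + boundary = 73.1722.
Order-1 term: 1/12 · (-0.0716262 − 0.303265) = -0.0312410.

S_1 ≈ 73.1409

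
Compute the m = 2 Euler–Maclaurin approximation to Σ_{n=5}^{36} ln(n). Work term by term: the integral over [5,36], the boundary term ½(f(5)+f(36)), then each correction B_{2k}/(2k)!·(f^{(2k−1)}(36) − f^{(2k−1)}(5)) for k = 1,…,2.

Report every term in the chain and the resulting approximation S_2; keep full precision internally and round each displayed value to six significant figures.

S_2 ≈ 92.5416

∫_5^36 ln(x) dx evaluates to 89.9595.
Endpoint term: (f(5) + f(36))/2 = (1.60944 + 3.58352)/2 = 2.59648.
Running total after boundary: 92.5560.
Correction k=1: B_{2}/2! · (f^{(1)}(36) − f^{(1)}(5)) = 1/12 · (0.0277778 − 0.200000) = -0.0143519.
Partial sum through k=1: 92.5416.
Correction k=2: B_{4}/4! · (f^{(3)}(36) − f^{(3)}(5)) = −1/720 · (4.28669e-05 − 0.0160000) = 2.21627e-05.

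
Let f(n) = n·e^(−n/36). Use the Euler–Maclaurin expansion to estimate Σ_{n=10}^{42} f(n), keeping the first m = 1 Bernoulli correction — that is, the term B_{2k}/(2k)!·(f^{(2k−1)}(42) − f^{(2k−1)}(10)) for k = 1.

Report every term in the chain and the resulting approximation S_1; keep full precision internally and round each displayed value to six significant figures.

S_1 ≈ 390.219

Integral: ∫_10^42 x·e^(−x/36) dx = 379.942.
Endpoint term: (f(10) + f(42))/2 = (7.57465 + 13.0789)/2 = 10.3268.
So far: 390.269.
Order-1 term: 1/12 · (-0.0519005 − 0.547058) = -0.0499132.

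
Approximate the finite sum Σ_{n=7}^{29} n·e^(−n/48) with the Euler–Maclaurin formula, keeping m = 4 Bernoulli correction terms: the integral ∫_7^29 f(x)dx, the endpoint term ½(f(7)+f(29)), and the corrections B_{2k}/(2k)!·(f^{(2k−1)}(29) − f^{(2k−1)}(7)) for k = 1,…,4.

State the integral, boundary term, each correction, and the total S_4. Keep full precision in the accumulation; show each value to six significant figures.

S_4 ≈ 272.689

∫_7^29 x·e^(−x/48) dx evaluates to 261.783.
Endpoint term: (f(7) + f(29))/2 = (6.05011 + 15.8494)/2 = 10.9497.
Running total after boundary: 272.733.
Correction k=1: B_{2}/2! · (f^{(1)}(29) − f^{(1)}(7)) = 1/12 · (0.216335 − 0.738258) = -0.0434936.
After k=1: 272.689.
Correction k=2: B_{4}/4! · (f^{(3)}(29) − f^{(3)}(7)) = −1/720 · (0.000568313 − 0.00107069) = 6.97740e-07.
After k=2: 272.689.
Correction k=3: B_{6}/6! · (f^{(5)}(29) − f^{(5)}(7)) = 1/30240 · (4.52574e-07 − 7.90342e-07) = -1.11696e-11.
After k=3: 272.689.
Correction k=4: B_{8}/8! · (f^{(7)}(29) − f^{(7)}(7)) = −1/1209600 · (2.85801e-10 − 4.84365e-10) = 1.64157e-16.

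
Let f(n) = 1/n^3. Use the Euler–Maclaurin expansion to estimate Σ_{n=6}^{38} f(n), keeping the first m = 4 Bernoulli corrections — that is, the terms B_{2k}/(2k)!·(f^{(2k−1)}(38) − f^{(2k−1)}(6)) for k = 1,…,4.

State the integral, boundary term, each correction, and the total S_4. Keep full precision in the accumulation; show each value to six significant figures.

S_4 ≈ 0.0160576

Integral: ∫_6^38 1/x^3 dx = 0.0135426.
Boundary: ½(f(6) + f(38)) = ½(0.00462963 + 1.82242e-05) = 0.00232393.
Running total after boundary: 0.0158666.
Order-1 term: 1/12 · (-1.43876e-06 − (-0.00231481)) = 0.000192781.
Running total after k=1: 0.0160593.
Order-2 term: −1/720 · (-1.99274e-08 − (-0.00128601)) = -1.78609e-06.
Running total after k=2: 0.0160576.
Order-3 term: 1/30240 · (-5.79605e-10 − (-0.00150034)) = 4.96145e-08.
Running total after k=3: 0.0160576.
Order-4 term: −1/1209600 · (-2.88999e-11 − (-0.00300069)) = -2.48073e-09.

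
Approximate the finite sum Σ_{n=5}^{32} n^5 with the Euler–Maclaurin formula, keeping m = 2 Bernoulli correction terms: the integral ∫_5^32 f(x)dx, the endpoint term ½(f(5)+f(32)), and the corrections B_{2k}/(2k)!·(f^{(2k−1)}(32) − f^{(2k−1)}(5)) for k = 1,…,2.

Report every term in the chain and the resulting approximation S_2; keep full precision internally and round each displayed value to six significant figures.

The integral term ∫_5^32 x^5 dx = 1.78954e+08.
Endpoint term: (f(5) + f(32))/2 = (3125.00 + 3.35544e+07)/2 = 1.67788e+07.
Integral + boundary = 1.95733e+08.
k=1: B_{2}/(2)! × [f^{(1)}(32) − f^{(1)}(5)] = 1/12 × (5.24288e+06 − 3125.00) = 436646.
Partial sum through k=1: 1.96170e+08.
k=2: B_{4}/(4)! × [f^{(3)}(32) − f^{(3)}(5)] = −1/720 × (61440.0 − 1500.00) = -83.2500.

S_2 ≈ 1.96170e+08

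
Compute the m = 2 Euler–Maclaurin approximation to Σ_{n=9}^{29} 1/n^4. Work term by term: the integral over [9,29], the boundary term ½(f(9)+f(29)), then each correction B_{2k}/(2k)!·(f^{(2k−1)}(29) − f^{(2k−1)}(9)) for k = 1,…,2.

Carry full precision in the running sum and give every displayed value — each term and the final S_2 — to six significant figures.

S_2 ≈ 0.000526089

The integral term ∫_9^29 1/x^4 dx = 0.000443580.
½[f(9) + f(29)] = ½[0.000152416 + 1.41387e-06] = 7.69148e-05.
Integral + boundary = 0.000520495.
Order-1 term: 1/12 · (-1.95016e-07 − (-6.77404e-05)) = 5.62878e-06.
Running total after k=1: 0.000526124.
Order-2 term: −1/720 · (-6.95657e-09 − (-2.50890e-05)) = -3.48362e-08.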